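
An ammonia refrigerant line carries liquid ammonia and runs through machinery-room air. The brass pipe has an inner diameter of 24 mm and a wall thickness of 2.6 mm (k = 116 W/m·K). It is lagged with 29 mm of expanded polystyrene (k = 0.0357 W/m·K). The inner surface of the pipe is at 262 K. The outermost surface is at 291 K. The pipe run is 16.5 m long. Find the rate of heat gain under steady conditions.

Q ≈ 98.1 W

Treating each annulus and film as a series resistance:
R_brass pipe wall = ln(14.6/12)/(2π×116×16.5) = 1.631×10^-5 K/W
R_expanded polystyrene = ln(43.6/14.6)/(2π×0.0357×16.5) = 0.2956 K/W
R_total = 0.2956 K/W
Q = ΔT/R_total = 29/0.2956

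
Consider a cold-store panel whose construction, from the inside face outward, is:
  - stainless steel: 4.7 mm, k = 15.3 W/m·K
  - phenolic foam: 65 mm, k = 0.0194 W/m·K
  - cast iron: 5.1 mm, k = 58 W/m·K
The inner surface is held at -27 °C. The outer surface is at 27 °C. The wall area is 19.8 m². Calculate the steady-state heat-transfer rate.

Series thermal resistances:
R_stainless steel = L/(kA) = 0.0047/(15.3×19.8) = 1.551×10^-5 K/W
R_phenolic foam = L/(kA) = 0.065/(0.0194×19.8) = 0.1692 K/W
R_cast iron = L/(kA) = 0.0051/(58×19.8) = 4.441×10^-6 K/W
R_total = 0.1692 K/W
Q = ΔT / R_total = 54 / 0.1692

Q ≈ 319 W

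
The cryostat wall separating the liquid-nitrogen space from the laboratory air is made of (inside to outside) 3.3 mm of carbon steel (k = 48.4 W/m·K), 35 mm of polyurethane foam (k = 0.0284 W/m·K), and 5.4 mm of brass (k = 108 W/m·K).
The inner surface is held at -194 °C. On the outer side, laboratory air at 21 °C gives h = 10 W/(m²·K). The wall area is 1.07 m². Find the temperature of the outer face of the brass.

T ≈ 4.87 °C

Treating each layer as a thermal resistance in series:
R_carbon steel = L/(kA) = 0.0033/(48.4×1.07) = 6.372×10^-5 K/W
R_polyurethane foam = L/(kA) = 0.035/(0.0284×1.07) = 1.152 K/W
R_brass = L/(kA) = 0.0054/(108×1.07) = 4.673×10^-5 K/W
R_outer film = 1/(h_o·A) = 1/(10×1.07) = 0.09346 K/W
R_total = 1.245 K/W;  Q = ΔT/R_total = 215/1.245 = 172.6 W
T_interface = T_inner + Q·ΣR(inner→interface) = -194 + 173×1.152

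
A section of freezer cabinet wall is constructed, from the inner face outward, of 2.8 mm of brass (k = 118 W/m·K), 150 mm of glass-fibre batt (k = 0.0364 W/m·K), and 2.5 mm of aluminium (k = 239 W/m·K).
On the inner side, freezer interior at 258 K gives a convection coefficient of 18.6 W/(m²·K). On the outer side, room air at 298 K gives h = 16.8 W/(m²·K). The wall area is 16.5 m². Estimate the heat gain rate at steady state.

Q ≈ 156 W

Thermal resistances in series:
R_inner film = 1/(h_i·A) = 1/(18.6×16.5) = 0.003258 K/W
R_brass = L/(kA) = 0.0028/(118×16.5) = 1.438×10^-6 K/W
R_glass-fibre batt = L/(kA) = 0.15/(0.0364×16.5) = 0.2498 K/W
R_aluminium = L/(kA) = 0.0025/(239×16.5) = 6.34×10^-7 K/W
R_outer film = 1/(h_o·A) = 1/(16.8×16.5) = 0.003608 K/W
R_total = 0.2566 K/W
Q = ΔT / R_total = 40 / 0.2566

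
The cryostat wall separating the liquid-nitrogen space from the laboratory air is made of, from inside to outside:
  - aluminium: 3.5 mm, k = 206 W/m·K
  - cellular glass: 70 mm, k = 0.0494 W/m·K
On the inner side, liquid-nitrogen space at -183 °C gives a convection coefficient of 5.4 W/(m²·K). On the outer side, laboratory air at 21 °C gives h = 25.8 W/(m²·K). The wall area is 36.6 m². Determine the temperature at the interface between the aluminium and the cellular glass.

T ≈ -160 °C

Model the wall as resistances in series:
R_inner film = 1/(h_i·A) = 1/(5.4×36.6) = 0.00506 K/W
R_aluminium = L/(kA) = 0.0035/(206×36.6) = 4.642×10^-7 K/W
R_cellular glass = L/(kA) = 0.07/(0.0494×36.6) = 0.03872 K/W
R_outer film = 1/(h_o·A) = 1/(25.8×36.6) = 0.001059 K/W
R_total = 0.04484 K/W;  Q = ΔT/R_total = 204/0.04484 = 4550 W
T_interface = T_inner + Q·ΣR(inner→interface) = -183 + 4550×0.00506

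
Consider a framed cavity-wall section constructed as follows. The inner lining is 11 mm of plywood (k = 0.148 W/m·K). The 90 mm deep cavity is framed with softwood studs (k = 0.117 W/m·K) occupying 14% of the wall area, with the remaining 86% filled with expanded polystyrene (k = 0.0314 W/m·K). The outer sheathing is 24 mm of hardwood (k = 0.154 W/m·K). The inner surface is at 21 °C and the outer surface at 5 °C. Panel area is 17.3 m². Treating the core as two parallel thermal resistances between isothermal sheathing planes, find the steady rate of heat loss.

Q ≈ 120 W

Sheathing layers in series; stud and cavity paths in parallel between them.
R_inner = 0.011/(0.148×17.3) = 0.004296 K/W
R_stud  = 0.09/(0.117×0.14×17.3) = 0.3176 K/W
R_cav   = 0.09/(0.0314×0.86×17.3) = 0.1926 K/W
1/R_core = 1/R_stud + 1/R_cav → R_core = 0.1199 K/W
R_outer = 0.024/(0.154×17.3) = 0.009008 K/W
R_total = 0.1332 K/W
Q = ΔT/R_total = 16/0.1332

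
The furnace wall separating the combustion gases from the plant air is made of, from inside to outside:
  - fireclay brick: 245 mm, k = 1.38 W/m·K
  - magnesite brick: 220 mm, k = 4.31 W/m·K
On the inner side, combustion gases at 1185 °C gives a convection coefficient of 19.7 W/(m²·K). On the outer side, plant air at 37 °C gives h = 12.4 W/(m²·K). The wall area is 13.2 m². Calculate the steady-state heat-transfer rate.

Q ≈ 42100 W

Thermal resistances in series:
R_inner film = 1/(h_i·A) = 1/(19.7×13.2) = 0.003846 K/W
R_fireclay brick = L/(kA) = 0.245/(1.38×13.2) = 0.01345 K/W
R_magnesite brick = L/(kA) = 0.22/(4.31×13.2) = 0.003867 K/W
R_outer film = 1/(h_o·A) = 1/(12.4×13.2) = 0.006109 K/W
R_total = 0.02727 K/W
Q = ΔT / R_total = 1148 / 0.02727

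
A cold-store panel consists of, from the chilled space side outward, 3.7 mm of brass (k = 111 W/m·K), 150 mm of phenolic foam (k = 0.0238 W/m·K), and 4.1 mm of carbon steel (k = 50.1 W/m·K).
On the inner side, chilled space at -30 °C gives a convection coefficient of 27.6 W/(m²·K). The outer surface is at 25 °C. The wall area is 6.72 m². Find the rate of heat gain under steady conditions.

Q ≈ 58.3 W

Thermal resistances in series:
R_inner film = 1/(h_i·A) = 1/(27.6×6.72) = 0.005392 K/W
R_brass = L/(kA) = 0.0037/(111×6.72) = 4.96×10^-6 K/W
R_phenolic foam = L/(kA) = 0.15/(0.0238×6.72) = 0.9379 K/W
R_carbon steel = L/(kA) = 0.0041/(50.1×6.72) = 1.218×10^-5 K/W
R_total = 0.9433 K/W
Q = ΔT / R_total = 55 / 0.9433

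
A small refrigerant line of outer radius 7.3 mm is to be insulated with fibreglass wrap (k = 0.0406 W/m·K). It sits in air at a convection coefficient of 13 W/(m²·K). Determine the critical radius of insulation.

For a cylinder r_cr = k/h = 0.0406/13
r_cr = 3.12 mm; since the bare radius (7.3 mm) is above r_cr, any added insulation will reduce heat loss.

r_cr ≈ 3.12 mm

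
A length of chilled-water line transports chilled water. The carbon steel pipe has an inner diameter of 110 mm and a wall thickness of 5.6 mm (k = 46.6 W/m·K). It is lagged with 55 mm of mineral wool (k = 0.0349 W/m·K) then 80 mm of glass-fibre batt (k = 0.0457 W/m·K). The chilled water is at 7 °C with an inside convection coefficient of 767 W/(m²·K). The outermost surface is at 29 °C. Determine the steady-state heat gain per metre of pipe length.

For a radial system each layer contributes R = ln(r_out/r_in)/(2πkL); films add R = 1/(hA).
R_inner film = 1/(h_i·2πr₁L) = 1/(767×2π×0.055×1) = 0.003773 K/W
R_carbon steel pipe wall = ln(60.6/55)/(2π×46.6×1) = 3.312×10^-4 K/W
R_mineral wool = ln(115.6/60.6)/(2π×0.0349×1) = 2.945 K/W
R_glass-fibre batt = ln(195.6/115.6)/(2π×0.0457×1) = 1.832 K/W
R_total = 4.781 K/W
Q = ΔT/R_total = 22/4.781

q′ ≈ 4.6 W/m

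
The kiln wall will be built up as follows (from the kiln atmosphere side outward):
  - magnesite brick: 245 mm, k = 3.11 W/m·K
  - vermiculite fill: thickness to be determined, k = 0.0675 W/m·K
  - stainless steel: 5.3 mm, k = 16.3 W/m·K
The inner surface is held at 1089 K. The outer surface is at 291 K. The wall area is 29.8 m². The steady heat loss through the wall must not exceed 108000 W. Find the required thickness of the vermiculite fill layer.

Series thermal resistances:
R_magnesite brick = L/(kA) = 0.245/(3.11×29.8) = 0.002644 K/W
R_stainless steel = L/(kA) = 0.0053/(16.3×29.8) = 1.091×10^-5 K/W
Sum of the known resistances R_other = 0.002654 K/W
Required total resistance R_tot = ΔT/Q_allow = 798/108000 = 0.007389 K/W
R_vermiculite fill = R_tot − R_other = 0.004734 K/W
L = R·k·A = 0.004734×0.0675×29.8

L ≈ 9.52 mm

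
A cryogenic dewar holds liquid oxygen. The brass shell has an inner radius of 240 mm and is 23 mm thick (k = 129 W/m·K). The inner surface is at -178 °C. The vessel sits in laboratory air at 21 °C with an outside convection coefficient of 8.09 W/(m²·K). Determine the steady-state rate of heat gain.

Q ≈ 1400 W

Spherical conduction: R = (1/r_in − 1/r_out)/(4πk) per layer; series-sum.
R_brass shell = (1/0.24 − 1/0.263)/(4π×129) = 2.248×10^-4 K/W
R_outer film = 1/(h·4πr_o²) = 1/(8.09×4π×0.263²) = 0.1422 K/W
R_total = 0.1424 K/W
Q = ΔT/R_total = 199/0.1424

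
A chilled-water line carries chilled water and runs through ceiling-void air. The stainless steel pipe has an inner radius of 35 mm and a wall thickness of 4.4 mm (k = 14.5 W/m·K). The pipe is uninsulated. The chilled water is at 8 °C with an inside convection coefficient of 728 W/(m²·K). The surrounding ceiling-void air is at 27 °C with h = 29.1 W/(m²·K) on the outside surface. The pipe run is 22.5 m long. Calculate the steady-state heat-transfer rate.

For a radial system each layer contributes R = ln(r_out/r_in)/(2πkL); films add R = 1/(hA).
R_inner film = 1/(h_i·2πr₁L) = 1/(728×2π×0.035×22.5) = 2.776×10^-4 K/W
R_stainless steel pipe wall = ln(39.4/35)/(2π×14.5×22.5) = 5.777×10^-5 K/W
R_outer film = 1/(h_o·2πr_oL) = 1/(29.1×2π×0.0394×22.5) = 0.006169 K/W
R_total = 0.006505 K/W
Q = ΔT/R_total = 19/0.006505

Q ≈ 2920 W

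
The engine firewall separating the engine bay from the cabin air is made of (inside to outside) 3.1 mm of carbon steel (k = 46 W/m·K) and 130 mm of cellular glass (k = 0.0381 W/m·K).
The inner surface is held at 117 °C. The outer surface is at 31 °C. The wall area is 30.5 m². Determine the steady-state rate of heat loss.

Series thermal resistances:
R_carbon steel = L/(kA) = 0.0031/(46×30.5) = 2.21×10^-6 K/W
R_cellular glass = L/(kA) = 0.13/(0.0381×30.5) = 0.1119 K/W
R_total = 0.1119 K/W
Q = ΔT / R_total = 86 / 0.1119

Q ≈ 769 W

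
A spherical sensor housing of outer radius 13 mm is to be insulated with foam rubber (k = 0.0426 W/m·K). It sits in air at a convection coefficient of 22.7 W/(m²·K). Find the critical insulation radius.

For a sphere r_cr = 2k/h = 2×0.0426/22.7
r_cr = 3.75 mm; since the bare radius (13 mm) is above r_cr, any added insulation will reduce heat loss.

r_cr ≈ 3.75 mm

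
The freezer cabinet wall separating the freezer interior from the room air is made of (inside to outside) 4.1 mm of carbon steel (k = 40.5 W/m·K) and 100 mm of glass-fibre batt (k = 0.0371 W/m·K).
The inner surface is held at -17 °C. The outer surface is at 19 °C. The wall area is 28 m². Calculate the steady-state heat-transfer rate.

Q ≈ 374 W

Model the wall as resistances in series:
R_carbon steel = L/(kA) = 0.0041/(40.5×28) = 3.616×10^-6 K/W
R_glass-fibre batt = L/(kA) = 0.1/(0.0371×28) = 0.09626 K/W
R_total = 0.09627 K/W
Q = ΔT / R_total = 36 / 0.09627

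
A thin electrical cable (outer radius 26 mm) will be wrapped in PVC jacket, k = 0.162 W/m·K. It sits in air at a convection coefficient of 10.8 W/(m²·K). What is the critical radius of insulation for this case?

For a cylinder r_cr = k/h = 0.162/10.8
r_cr = 15 mm; since the bare radius (26 mm) is above r_cr, any added insulation will reduce heat loss.

r_cr ≈ 15 mm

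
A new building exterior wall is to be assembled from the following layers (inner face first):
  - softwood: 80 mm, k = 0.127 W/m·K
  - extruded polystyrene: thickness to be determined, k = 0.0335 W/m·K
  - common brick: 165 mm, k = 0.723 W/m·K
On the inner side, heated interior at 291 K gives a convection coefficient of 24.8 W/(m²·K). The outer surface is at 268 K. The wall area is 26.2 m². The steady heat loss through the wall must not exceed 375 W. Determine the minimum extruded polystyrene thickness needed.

Thermal resistances in series:
R_inner film = 1/(h_i·A) = 1/(24.8×26.2) = 0.001539 K/W
R_softwood = L/(kA) = 0.08/(0.127×26.2) = 0.02404 K/W
R_common brick = L/(kA) = 0.165/(0.723×26.2) = 0.008711 K/W
Sum of the known resistances R_other = 0.03429 K/W
Required total resistance R_tot = ΔT/Q_allow = 23/375 = 0.06133 K/W
R_extruded polystyrene = R_tot − R_other = 0.02704 K/W
L = R·k·A = 0.02704×0.0335×26.2

L ≈ 23.7 mm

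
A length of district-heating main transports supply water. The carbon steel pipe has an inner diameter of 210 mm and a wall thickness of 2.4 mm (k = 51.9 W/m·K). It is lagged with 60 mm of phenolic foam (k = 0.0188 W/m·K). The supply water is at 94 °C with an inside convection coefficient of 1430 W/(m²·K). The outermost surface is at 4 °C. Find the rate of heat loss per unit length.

q′ ≈ 23.9 W/m

Cylindrical conduction, so R = ln(r₂/r₁)/(2πkL) per layer, in series:
R_inner film = 1/(h_i·2πr₁L) = 1/(1430×2π×0.105×1) = 0.00106 K/W
R_carbon steel pipe wall = ln(107.4/105)/(2π×51.9×1) = 6.93×10^-5 K/W
R_phenolic foam = ln(167.4/107.4)/(2π×0.0188×1) = 3.757 K/W
R_total = 3.758 K/W
Q = ΔT/R_total = 90/3.758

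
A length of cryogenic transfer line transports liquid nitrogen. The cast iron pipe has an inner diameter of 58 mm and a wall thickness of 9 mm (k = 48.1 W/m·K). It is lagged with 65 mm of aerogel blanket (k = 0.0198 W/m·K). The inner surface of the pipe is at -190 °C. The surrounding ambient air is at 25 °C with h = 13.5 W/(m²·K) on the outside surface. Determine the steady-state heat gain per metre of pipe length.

For a radial system each layer contributes R = ln(r_out/r_in)/(2πkL); films add R = 1/(hA).
R_cast iron pipe wall = ln(38/29)/(2π×48.1×1) = 8.943×10^-4 K/W
R_aerogel blanket = ln(103/38)/(2π×0.0198×1) = 8.015 K/W
R_outer film = 1/(h_o·2πr_oL) = 1/(13.5×2π×0.103×1) = 0.1145 K/W
R_total = 8.131 K/W
Q = ΔT/R_total = 215/8.131

q′ ≈ 26.4 W/m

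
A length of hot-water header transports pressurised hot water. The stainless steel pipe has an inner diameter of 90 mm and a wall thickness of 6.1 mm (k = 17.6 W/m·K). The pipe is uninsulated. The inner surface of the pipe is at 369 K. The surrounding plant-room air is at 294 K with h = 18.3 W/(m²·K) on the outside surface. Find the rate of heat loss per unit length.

q′ ≈ 438 W/m

Treating each annulus and film as a series resistance:
R_stainless steel pipe wall = ln(51.1/45)/(2π×17.6×1) = 0.00115 K/W
R_outer film = 1/(h_o·2πr_oL) = 1/(18.3×2π×0.0511×1) = 0.1702 K/W
R_total = 0.1713 K/W
Q = ΔT/R_total = 75/0.1713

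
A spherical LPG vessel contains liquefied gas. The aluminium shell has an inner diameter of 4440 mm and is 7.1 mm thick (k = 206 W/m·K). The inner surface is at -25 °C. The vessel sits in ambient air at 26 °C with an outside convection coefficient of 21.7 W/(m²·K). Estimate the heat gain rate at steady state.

Q ≈ 68900 W

Spherical conduction: R = (1/r_in − 1/r_out)/(4πk) per layer; series-sum.
R_aluminium shell = (1/2.22 − 1/2.2271)/(4π×206) = 5.547×10^-7 K/W
R_outer film = 1/(h·4πr_o²) = 1/(21.7×4π×2.2271²) = 7.394×10^-4 K/W
R_total = 7.399×10^-4 K/W
Q = ΔT/R_total = 51/7.399×10^-4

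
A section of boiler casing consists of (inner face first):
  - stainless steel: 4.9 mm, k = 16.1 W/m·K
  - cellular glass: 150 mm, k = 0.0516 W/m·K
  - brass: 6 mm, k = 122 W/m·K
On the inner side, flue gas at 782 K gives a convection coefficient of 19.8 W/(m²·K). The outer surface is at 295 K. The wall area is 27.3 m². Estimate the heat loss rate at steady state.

Model the wall as resistances in series:
R_inner film = 1/(h_i·A) = 1/(19.8×27.3) = 0.00185 K/W
R_stainless steel = L/(kA) = 0.0049/(16.1×27.3) = 1.115×10^-5 K/W
R_cellular glass = L/(kA) = 0.15/(0.0516×27.3) = 0.1065 K/W
R_brass = L/(kA) = 0.006/(122×27.3) = 1.801×10^-6 K/W
R_total = 0.1083 K/W
Q = ΔT / R_total = 487 / 0.1083

Q ≈ 4490 W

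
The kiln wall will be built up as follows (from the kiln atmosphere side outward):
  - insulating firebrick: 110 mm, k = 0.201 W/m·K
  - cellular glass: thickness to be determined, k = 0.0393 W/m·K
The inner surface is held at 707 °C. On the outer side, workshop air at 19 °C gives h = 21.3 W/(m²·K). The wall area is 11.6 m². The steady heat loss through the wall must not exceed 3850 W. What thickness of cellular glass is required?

L ≈ 58.1 mm

Treating each layer as a thermal resistance in series:
R_insulating firebrick = L/(kA) = 0.11/(0.201×11.6) = 0.04718 K/W
R_outer film = 1/(h_o·A) = 1/(21.3×11.6) = 0.004047 K/W
Sum of the known resistances R_other = 0.05123 K/W
Required total resistance R_tot = ΔT/Q_allow = 688/3850 = 0.1787 K/W
R_cellular glass = R_tot − R_other = 0.1275 K/W
L = R·k·A = 0.1275×0.0393×11.6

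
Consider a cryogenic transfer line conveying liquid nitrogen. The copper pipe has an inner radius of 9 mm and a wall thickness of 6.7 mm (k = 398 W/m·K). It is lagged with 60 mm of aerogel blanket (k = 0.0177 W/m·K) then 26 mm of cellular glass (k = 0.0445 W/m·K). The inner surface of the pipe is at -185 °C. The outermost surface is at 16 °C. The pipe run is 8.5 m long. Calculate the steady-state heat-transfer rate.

Per-layer cylindrical resistances, series-summed:
R_copper pipe wall = ln(15.7/9)/(2π×398×8.5) = 2.618×10^-5 K/W
R_aerogel blanket = ln(75.7/15.7)/(2π×0.0177×8.5) = 1.664 K/W
R_cellular glass = ln(101.7/75.7)/(2π×0.0445×8.5) = 0.1242 K/W
R_total = 1.788 K/W
Q = ΔT/R_total = 201/1.788

Q ≈ 112 W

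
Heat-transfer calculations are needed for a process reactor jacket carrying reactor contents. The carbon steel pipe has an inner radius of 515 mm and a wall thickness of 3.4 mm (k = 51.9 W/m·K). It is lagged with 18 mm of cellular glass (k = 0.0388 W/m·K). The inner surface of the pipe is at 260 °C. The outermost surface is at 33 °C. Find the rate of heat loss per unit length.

q′ ≈ 1620 W/m

Cylindrical conduction, so R = ln(r₂/r₁)/(2πkL) per layer, in series:
R_carbon steel pipe wall = ln(518.4/515)/(2π×51.9×1) = 2.018×10^-5 K/W
R_cellular glass = ln(536.4/518.4)/(2π×0.0388×1) = 0.14 K/W
R_total = 0.14 K/W
Q = ΔT/R_total = 227/0.14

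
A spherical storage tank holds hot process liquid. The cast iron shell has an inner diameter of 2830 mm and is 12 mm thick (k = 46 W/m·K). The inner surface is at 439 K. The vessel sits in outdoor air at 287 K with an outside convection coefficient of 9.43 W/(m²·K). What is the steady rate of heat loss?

Q ≈ 36600 W

Radial (spherical) resistances in series:
R_cast iron shell = (1/1.415 − 1/1.427)/(4π×46) = 1.028×10^-5 K/W
R_outer film = 1/(h·4πr_o²) = 1/(9.43×4π×1.427²) = 0.004144 K/W
R_total = 0.004154 K/W
Q = ΔT/R_total = 152/0.004154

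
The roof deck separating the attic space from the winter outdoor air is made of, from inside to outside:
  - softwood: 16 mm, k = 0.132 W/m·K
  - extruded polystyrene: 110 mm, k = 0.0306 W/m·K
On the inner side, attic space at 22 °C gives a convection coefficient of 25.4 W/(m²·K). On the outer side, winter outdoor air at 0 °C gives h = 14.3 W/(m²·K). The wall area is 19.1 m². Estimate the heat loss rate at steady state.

Q ≈ 110 W

Using the resistance-network approach (series):
R_inner film = 1/(h_i·A) = 1/(25.4×19.1) = 0.002061 K/W
R_softwood = L/(kA) = 0.016/(0.132×19.1) = 0.006346 K/W
R_extruded polystyrene = L/(kA) = 0.11/(0.0306×19.1) = 0.1882 K/W
R_outer film = 1/(h_o·A) = 1/(14.3×19.1) = 0.003661 K/W
R_total = 0.2003 K/W
Q = ΔT / R_total = 22 / 0.2003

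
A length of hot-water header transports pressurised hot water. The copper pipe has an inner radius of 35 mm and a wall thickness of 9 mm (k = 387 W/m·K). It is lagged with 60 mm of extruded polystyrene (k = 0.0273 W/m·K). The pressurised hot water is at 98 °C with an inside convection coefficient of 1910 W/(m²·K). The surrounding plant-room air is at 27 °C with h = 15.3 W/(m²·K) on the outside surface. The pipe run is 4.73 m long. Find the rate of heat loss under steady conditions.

Treating each annulus and film as a series resistance:
R_inner film = 1/(h_i·2πr₁L) = 1/(1910×2π×0.035×4.73) = 5.033×10^-4 K/W
R_copper pipe wall = ln(44/35)/(2π×387×4.73) = 1.99×10^-5 K/W
R_extruded polystyrene = ln(104/44)/(2π×0.0273×4.73) = 1.06 K/W
R_outer film = 1/(h_o·2πr_oL) = 1/(15.3×2π×0.104×4.73) = 0.02115 K/W
R_total = 1.082 K/W
Q = ΔT/R_total = 71/1.082

Q ≈ 65.6 W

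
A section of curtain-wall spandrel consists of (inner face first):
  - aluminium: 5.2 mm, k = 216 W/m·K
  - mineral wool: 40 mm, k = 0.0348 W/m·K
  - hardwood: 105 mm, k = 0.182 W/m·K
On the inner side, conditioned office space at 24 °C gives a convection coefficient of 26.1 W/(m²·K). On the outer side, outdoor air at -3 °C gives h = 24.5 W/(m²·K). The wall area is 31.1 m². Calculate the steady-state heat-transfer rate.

Thermal resistances in series:
R_inner film = 1/(h_i·A) = 1/(26.1×31.1) = 0.001232 K/W
R_aluminium = L/(kA) = 0.0052/(216×31.1) = 7.741×10^-7 K/W
R_mineral wool = L/(kA) = 0.04/(0.0348×31.1) = 0.03696 K/W
R_hardwood = L/(kA) = 0.105/(0.182×31.1) = 0.01855 K/W
R_outer film = 1/(h_o·A) = 1/(24.5×31.1) = 0.001312 K/W
R_total = 0.05805 K/W
Q = ΔT / R_total = 27 / 0.05805

Q ≈ 465 W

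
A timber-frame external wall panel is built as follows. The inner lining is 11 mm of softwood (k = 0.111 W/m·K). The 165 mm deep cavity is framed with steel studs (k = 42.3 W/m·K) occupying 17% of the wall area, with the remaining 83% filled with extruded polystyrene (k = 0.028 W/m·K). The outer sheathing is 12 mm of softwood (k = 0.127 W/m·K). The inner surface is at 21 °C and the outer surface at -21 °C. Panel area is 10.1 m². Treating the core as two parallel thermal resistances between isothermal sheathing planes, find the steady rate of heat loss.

Sheathing layers in series; stud and cavity paths in parallel between them.
R_inner = 0.011/(0.111×10.1) = 0.009812 K/W
R_stud  = 0.165/(42.3×0.17×10.1) = 0.002272 K/W
R_cav   = 0.165/(0.028×0.83×10.1) = 0.703 K/W
1/R_core = 1/R_stud + 1/R_cav → R_core = 0.002264 K/W
R_outer = 0.012/(0.127×10.1) = 0.009355 K/W
R_total = 0.02143 K/W
Q = ΔT/R_total = 42/0.02143

Q ≈ 1960 W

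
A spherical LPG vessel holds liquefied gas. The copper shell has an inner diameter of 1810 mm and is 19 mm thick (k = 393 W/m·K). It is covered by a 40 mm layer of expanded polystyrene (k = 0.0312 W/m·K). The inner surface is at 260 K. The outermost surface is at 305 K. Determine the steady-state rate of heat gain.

Each spherical layer contributes R = (1/r_i − 1/r_o)/(4πk):
R_copper shell = (1/0.905 − 1/0.924)/(4π×393) = 4.601×10^-6 K/W
R_expanded polystyrene = (1/0.924 − 1/0.964)/(4π×0.0312) = 0.1145 K/W
R_total = 0.1145 K/W
Q = ΔT/R_total = 45/0.1145

Q ≈ 393 W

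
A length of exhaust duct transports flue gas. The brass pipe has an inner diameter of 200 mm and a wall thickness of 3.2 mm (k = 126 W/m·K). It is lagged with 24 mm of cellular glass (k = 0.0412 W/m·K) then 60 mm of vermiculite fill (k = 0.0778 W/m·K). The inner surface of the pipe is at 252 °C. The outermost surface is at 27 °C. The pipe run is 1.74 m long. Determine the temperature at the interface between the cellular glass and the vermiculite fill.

T ≈ 138 °C

Radial resistances (cylindrical: R_cond = ln(r_o/r_i)/(2πkL), R_conv = 1/(h·2πrL)):
R_brass pipe wall = ln(103.2/100)/(2π×126×1.74) = 2.287×10^-5 K/W
R_cellular glass = ln(127.2/103.2)/(2π×0.0412×1.74) = 0.4642 K/W
R_vermiculite fill = ln(187.2/127.2)/(2π×0.0778×1.74) = 0.4543 K/W
R_total = 0.9185 K/W
Q = ΔT/R_total = 225/0.9185
Q = 245 W
T_interface = T_inner − Q·ΣR(inner→interface) = 252 − 245×0.4642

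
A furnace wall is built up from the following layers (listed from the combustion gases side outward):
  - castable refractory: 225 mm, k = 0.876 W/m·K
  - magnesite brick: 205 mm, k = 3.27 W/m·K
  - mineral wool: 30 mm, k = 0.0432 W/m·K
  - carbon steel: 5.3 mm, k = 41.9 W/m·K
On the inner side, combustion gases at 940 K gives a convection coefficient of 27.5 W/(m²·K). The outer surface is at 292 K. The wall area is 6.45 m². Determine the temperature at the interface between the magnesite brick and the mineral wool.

Treating each layer as a thermal resistance in series:
R_inner film = 1/(h_i·A) = 1/(27.5×6.45) = 0.005638 K/W
R_castable refractory = L/(kA) = 0.225/(0.876×6.45) = 0.03982 K/W
R_magnesite brick = L/(kA) = 0.205/(3.27×6.45) = 0.00972 K/W
R_mineral wool = L/(kA) = 0.03/(0.0432×6.45) = 0.1077 K/W
R_carbon steel = L/(kA) = 0.0053/(41.9×6.45) = 1.961×10^-5 K/W
R_total = 0.1629 K/W;  Q = ΔT/R_total = 648/0.1629 = 3979 W
T_interface = T_inner − Q·ΣR(inner→interface) = 940 − 3980×0.05518

T ≈ 720 K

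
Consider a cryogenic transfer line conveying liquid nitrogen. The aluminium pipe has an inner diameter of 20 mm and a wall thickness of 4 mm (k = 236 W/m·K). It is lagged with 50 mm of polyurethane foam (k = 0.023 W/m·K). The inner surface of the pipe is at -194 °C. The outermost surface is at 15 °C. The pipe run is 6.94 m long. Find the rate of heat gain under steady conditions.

For a radial system each layer contributes R = ln(r_out/r_in)/(2πkL); films add R = 1/(hA).
R_aluminium pipe wall = ln(14/10)/(2π×236×6.94) = 3.27×10^-5 K/W
R_polyurethane foam = ln(64/14)/(2π×0.023×6.94) = 1.515 K/W
R_total = 1.515 K/W
Q = ΔT/R_total = 209/1.515

Q ≈ 138 W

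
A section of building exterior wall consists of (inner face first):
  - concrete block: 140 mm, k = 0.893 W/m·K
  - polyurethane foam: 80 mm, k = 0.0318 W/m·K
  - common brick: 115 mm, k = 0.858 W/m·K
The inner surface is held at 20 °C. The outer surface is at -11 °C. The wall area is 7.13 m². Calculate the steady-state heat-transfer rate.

Q ≈ 78.8 W

Model the wall as resistances in series:
R_concrete block = L/(kA) = 0.14/(0.893×7.13) = 0.02199 K/W
R_polyurethane foam = L/(kA) = 0.08/(0.0318×7.13) = 0.3528 K/W
R_common brick = L/(kA) = 0.115/(0.858×7.13) = 0.0188 K/W
R_total = 0.3936 K/W
Q = ΔT / R_total = 31 / 0.3936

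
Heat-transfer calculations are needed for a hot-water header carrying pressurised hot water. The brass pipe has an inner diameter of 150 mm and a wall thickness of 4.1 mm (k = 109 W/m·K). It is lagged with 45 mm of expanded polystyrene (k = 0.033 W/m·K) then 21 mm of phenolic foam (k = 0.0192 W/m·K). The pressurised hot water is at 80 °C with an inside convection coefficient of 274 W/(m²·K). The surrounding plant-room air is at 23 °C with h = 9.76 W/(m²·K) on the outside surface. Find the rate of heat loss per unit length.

q′ ≈ 15.9 W/m

Per-layer cylindrical resistances, series-summed:
R_inner film = 1/(h_i·2πr₁L) = 1/(274×2π×0.075×1) = 0.007745 K/W
R_brass pipe wall = ln(79.1/75)/(2π×109×1) = 7.772×10^-5 K/W
R_expanded polystyrene = ln(124.1/79.1)/(2π×0.033×1) = 2.172 K/W
R_phenolic foam = ln(145.1/124.1)/(2π×0.0192×1) = 1.296 K/W
R_outer film = 1/(h_o·2πr_oL) = 1/(9.76×2π×0.1451×1) = 0.1124 K/W
R_total = 3.588 K/W
Q = ΔT/R_total = 57/3.588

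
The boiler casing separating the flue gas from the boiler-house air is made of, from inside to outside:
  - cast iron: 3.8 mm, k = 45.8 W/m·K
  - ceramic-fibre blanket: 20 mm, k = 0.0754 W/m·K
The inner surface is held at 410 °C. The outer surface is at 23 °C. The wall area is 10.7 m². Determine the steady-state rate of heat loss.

Treating each layer as a thermal resistance in series:
R_cast iron = L/(kA) = 0.0038/(45.8×10.7) = 7.754×10^-6 K/W
R_ceramic-fibre blanket = L/(kA) = 0.02/(0.0754×10.7) = 0.02479 K/W
R_total = 0.0248 K/W
Q = ΔT / R_total = 387 / 0.0248

Q ≈ 15600 W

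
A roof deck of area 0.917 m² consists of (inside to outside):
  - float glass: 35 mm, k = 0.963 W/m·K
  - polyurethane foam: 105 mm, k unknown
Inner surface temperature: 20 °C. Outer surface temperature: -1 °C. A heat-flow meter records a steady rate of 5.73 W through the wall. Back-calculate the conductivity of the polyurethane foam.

Thermal resistances in series:
R_float glass = L/(kA) = 0.035/(0.963×0.917) = 0.03963 K/W
Sum of known resistances R_other = 0.03963 K/W
Total R = ΔT/Q = 21/5.73 = 3.665 K/W
R_polyurethane foam = R_total − R_other = 3.625 K/W
k = L/(R·A) = 0.105/(3.625×0.917)

k ≈ 0.0316 W/(m·K)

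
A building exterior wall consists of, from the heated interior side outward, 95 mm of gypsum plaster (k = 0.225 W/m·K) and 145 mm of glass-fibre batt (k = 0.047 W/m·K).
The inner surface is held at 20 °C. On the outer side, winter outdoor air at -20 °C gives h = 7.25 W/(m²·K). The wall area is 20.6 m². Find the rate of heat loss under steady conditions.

Q ≈ 226 W

Model the wall as resistances in series:
R_gypsum plaster = L/(kA) = 0.095/(0.225×20.6) = 0.0205 K/W
R_glass-fibre batt = L/(kA) = 0.145/(0.047×20.6) = 0.1498 K/W
R_outer film = 1/(h_o·A) = 1/(7.25×20.6) = 0.006696 K/W
R_total = 0.177 K/W
Q = ΔT / R_total = 40 / 0.177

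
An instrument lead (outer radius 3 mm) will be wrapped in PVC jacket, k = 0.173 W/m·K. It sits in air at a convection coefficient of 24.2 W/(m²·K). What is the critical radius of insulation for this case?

r_cr ≈ 7.15 mm

For a cylinder r_cr = k/h = 0.173/24.2
r_cr = 7.15 mm; since the bare radius (3 mm) is below r_cr, adding a thin layer of insulation will *increase* heat loss.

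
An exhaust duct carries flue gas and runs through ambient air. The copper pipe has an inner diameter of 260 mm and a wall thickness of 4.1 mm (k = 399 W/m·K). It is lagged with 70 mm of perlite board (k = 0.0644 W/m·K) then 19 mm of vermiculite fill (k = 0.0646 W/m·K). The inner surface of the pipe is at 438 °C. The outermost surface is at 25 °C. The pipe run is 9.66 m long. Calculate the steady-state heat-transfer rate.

Cylindrical conduction, so R = ln(r₂/r₁)/(2πkL) per layer, in series:
R_copper pipe wall = ln(134.1/130)/(2π×399×9.66) = 1.282×10^-6 K/W
R_perlite board = ln(204.1/134.1)/(2π×0.0644×9.66) = 0.1075 K/W
R_vermiculite fill = ln(223.1/204.1)/(2π×0.0646×9.66) = 0.0227 K/W
R_total = 0.1302 K/W
Q = ΔT/R_total = 413/0.1302

Q ≈ 3170 W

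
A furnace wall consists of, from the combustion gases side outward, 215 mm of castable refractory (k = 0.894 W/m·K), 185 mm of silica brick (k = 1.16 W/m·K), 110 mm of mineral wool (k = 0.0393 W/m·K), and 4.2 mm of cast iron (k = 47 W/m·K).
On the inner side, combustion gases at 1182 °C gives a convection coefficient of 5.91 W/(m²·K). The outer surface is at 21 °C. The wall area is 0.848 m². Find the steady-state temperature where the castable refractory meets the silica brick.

Using the resistance-network approach (series):
R_inner film = 1/(h_i·A) = 1/(5.91×0.848) = 0.1995 K/W
R_castable refractory = L/(kA) = 0.215/(0.894×0.848) = 0.2836 K/W
R_silica brick = L/(kA) = 0.185/(1.16×0.848) = 0.1881 K/W
R_mineral wool = L/(kA) = 0.11/(0.0393×0.848) = 3.301 K/W
R_cast iron = L/(kA) = 0.0042/(47×0.848) = 1.054×10^-4 K/W
R_total = 3.972 K/W;  Q = ΔT/R_total = 1161/3.972 = 292.3 W
T_interface = T_inner − Q·ΣR(inner→interface) = 1182 − 292×0.4831

T ≈ 1040 °C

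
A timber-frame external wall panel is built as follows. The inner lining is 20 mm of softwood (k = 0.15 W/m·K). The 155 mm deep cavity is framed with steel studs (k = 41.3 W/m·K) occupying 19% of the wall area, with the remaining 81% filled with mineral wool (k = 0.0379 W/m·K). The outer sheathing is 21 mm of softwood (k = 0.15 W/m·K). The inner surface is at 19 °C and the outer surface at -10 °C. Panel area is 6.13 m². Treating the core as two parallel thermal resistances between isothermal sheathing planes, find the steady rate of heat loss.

Sheathing layers in series; stud and cavity paths in parallel between them.
R_inner = 0.02/(0.15×6.13) = 0.02175 K/W
R_stud  = 0.155/(41.3×0.19×6.13) = 0.003222 K/W
R_cav   = 0.155/(0.0379×0.81×6.13) = 0.8237 K/W
1/R_core = 1/R_stud + 1/R_cav → R_core = 0.00321 K/W
R_outer = 0.021/(0.15×6.13) = 0.02284 K/W
R_total = 0.0478 K/W
Q = ΔT/R_total = 29/0.0478

Q ≈ 607 W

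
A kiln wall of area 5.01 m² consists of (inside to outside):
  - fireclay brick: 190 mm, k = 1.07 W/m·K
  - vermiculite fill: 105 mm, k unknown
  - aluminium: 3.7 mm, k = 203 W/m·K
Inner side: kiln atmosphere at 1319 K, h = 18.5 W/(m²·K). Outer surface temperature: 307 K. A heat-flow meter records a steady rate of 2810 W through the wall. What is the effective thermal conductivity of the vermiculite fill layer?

k ≈ 0.0668 W/(m·K)

Treating each layer as a thermal resistance in series:
R_inner film = 1/(h_i·A) = 1/(18.5×5.01) = 0.01079 K/W
R_fireclay brick = L/(kA) = 0.19/(1.07×5.01) = 0.03544 K/W
R_aluminium = L/(kA) = 0.0037/(203×5.01) = 3.638×10^-6 K/W
Sum of known resistances R_other = 0.04624 K/W
Total R = ΔT/Q = 1012/2810 = 0.3601 K/W
R_vermiculite fill = R_total − R_other = 0.3139 K/W
k = L/(R·A) = 0.105/(0.3139×5.01)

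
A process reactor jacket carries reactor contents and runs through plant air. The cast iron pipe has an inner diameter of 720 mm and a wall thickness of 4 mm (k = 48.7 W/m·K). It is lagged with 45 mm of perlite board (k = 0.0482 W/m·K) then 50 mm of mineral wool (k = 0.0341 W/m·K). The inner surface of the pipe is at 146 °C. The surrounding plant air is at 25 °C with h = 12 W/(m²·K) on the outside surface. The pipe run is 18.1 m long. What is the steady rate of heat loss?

Cylindrical conduction, so R = ln(r₂/r₁)/(2πkL) per layer, in series:
R_cast iron pipe wall = ln(364/360)/(2π×48.7×18.1) = 1.995×10^-6 K/W
R_perlite board = ln(409/364)/(2π×0.0482×18.1) = 0.02126 K/W
R_mineral wool = ln(459/409)/(2π×0.0341×18.1) = 0.02974 K/W
R_outer film = 1/(h_o·2πr_oL) = 1/(12×2π×0.459×18.1) = 0.001596 K/W
R_total = 0.0526 K/W
Q = ΔT/R_total = 121/0.0526

Q ≈ 2300 W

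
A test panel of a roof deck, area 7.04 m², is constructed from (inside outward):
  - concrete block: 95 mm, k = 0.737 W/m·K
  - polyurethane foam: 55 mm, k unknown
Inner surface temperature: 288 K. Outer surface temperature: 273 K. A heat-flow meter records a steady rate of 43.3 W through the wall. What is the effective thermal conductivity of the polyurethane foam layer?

k ≈ 0.0238 W/(m·K)

Series thermal resistances:
R_concrete block = L/(kA) = 0.095/(0.737×7.04) = 0.01831 K/W
Sum of known resistances R_other = 0.01831 K/W
Total R = ΔT/Q = 15/43.3 = 0.3464 K/W
R_polyurethane foam = R_total − R_other = 0.3281 K/W
k = L/(R·A) = 0.055/(0.3281×7.04)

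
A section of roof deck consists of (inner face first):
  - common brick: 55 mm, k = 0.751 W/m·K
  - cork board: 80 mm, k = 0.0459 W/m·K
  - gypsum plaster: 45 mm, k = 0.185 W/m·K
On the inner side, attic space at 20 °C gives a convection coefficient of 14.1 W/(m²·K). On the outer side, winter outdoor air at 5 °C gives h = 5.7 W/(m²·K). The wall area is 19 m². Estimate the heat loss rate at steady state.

Treating each layer as a thermal resistance in series:
R_inner film = 1/(h_i·A) = 1/(14.1×19) = 0.003733 K/W
R_common brick = L/(kA) = 0.055/(0.751×19) = 0.003855 K/W
R_cork board = L/(kA) = 0.08/(0.0459×19) = 0.09173 K/W
R_gypsum plaster = L/(kA) = 0.045/(0.185×19) = 0.0128 K/W
R_outer film = 1/(h_o·A) = 1/(5.7×19) = 0.009234 K/W
R_total = 0.1214 K/W
Q = ΔT / R_total = 15 / 0.1214

Q ≈ 124 W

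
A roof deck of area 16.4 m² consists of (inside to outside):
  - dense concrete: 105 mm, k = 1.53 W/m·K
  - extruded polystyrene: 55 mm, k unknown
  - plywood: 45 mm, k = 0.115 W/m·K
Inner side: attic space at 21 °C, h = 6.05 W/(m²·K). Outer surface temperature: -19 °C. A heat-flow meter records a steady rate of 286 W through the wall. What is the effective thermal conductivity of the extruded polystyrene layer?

k ≈ 0.033 W/(m·K)

Model the wall as resistances in series:
R_inner film = 1/(h_i·A) = 1/(6.05×16.4) = 0.01008 K/W
R_dense concrete = L/(kA) = 0.105/(1.53×16.4) = 0.004185 K/W
R_plywood = L/(kA) = 0.045/(0.115×16.4) = 0.02386 K/W
Sum of known resistances R_other = 0.03812 K/W
Total R = ΔT/Q = 40/286 = 0.1399 K/W
R_extruded polystyrene = R_total − R_other = 0.1017 K/W
k = L/(R·A) = 0.055/(0.1017×16.4)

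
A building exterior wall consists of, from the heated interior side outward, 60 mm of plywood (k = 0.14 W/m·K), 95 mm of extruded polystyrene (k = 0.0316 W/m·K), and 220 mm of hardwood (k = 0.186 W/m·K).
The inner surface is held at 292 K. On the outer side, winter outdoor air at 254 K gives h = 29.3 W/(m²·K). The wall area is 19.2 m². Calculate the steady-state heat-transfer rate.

Using the resistance-network approach (series):
R_plywood = L/(kA) = 0.06/(0.14×19.2) = 0.02232 K/W
R_extruded polystyrene = L/(kA) = 0.095/(0.0316×19.2) = 0.1566 K/W
R_hardwood = L/(kA) = 0.22/(0.186×19.2) = 0.0616 K/W
R_outer film = 1/(h_o·A) = 1/(29.3×19.2) = 0.001778 K/W
R_total = 0.2423 K/W
Q = ΔT / R_total = 38 / 0.2423

Q ≈ 157 W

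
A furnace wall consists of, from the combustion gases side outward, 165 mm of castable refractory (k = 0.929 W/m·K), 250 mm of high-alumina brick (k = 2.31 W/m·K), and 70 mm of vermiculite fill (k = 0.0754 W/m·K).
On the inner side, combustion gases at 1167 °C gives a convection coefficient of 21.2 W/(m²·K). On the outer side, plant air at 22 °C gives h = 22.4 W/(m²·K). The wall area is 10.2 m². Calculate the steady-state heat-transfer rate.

Treating each layer as a thermal resistance in series:
R_inner film = 1/(h_i·A) = 1/(21.2×10.2) = 0.004624 K/W
R_castable refractory = L/(kA) = 0.165/(0.929×10.2) = 0.01741 K/W
R_high-alumina brick = L/(kA) = 0.25/(2.31×10.2) = 0.01061 K/W
R_vermiculite fill = L/(kA) = 0.07/(0.0754×10.2) = 0.09102 K/W
R_outer film = 1/(h_o·A) = 1/(22.4×10.2) = 0.004377 K/W
R_total = 0.128 K/W
Q = ΔT / R_total = 1145 / 0.128

Q ≈ 8940 W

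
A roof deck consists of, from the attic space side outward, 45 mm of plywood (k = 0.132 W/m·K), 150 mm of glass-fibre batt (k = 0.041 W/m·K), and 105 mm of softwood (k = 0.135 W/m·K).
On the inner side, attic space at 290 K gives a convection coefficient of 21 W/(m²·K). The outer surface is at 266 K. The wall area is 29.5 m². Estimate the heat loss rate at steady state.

Q ≈ 147 W

Model the wall as resistances in series:
R_inner film = 1/(h_i·A) = 1/(21×29.5) = 0.001614 K/W
R_plywood = L/(kA) = 0.045/(0.132×29.5) = 0.01156 K/W
R_glass-fibre batt = L/(kA) = 0.15/(0.041×29.5) = 0.124 K/W
R_softwood = L/(kA) = 0.105/(0.135×29.5) = 0.02637 K/W
R_total = 0.1636 K/W
Q = ΔT / R_total = 24 / 0.1636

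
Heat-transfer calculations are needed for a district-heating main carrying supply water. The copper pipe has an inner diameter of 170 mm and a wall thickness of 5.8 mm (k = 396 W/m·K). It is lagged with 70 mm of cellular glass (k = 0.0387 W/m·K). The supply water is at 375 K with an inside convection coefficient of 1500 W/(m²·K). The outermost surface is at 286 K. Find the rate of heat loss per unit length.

q′ ≈ 37.8 W/m

Per-layer cylindrical resistances, series-summed:
R_inner film = 1/(h_i·2πr₁L) = 1/(1500×2π×0.085×1) = 0.001248 K/W
R_copper pipe wall = ln(90.8/85)/(2π×396×1) = 2.653×10^-5 K/W
R_cellular glass = ln(160.8/90.8)/(2π×0.0387×1) = 2.35 K/W
R_total = 2.352 K/W
Q = ΔT/R_total = 89/2.352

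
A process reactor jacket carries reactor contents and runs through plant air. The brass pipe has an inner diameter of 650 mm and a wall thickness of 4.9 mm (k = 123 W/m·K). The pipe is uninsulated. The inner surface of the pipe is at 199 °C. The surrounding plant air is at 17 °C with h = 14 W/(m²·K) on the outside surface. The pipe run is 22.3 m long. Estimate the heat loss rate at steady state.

Q ≈ 118000 W

Treating each annulus and film as a series resistance:
R_brass pipe wall = ln(329.9/325)/(2π×123×22.3) = 8.683×10^-7 K/W
R_outer film = 1/(h_o·2πr_oL) = 1/(14×2π×0.3299×22.3) = 0.001545 K/W
R_total = 0.001546 K/W
Q = ΔT/R_total = 182/0.001546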